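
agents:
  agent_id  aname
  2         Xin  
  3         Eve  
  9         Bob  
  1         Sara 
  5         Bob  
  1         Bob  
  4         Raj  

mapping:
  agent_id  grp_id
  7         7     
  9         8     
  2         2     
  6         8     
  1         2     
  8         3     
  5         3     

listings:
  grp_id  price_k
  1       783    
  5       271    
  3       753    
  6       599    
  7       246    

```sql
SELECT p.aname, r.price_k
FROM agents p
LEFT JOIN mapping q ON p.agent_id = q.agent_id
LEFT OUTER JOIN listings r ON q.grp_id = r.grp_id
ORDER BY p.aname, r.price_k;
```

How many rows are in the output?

Step 1 — p LEFT JOIN q on agent_id → 7 row(s).
Then LEFT JOIN `listings r` on grp_id: each of those 7 rows is kept; rows whose q.grp_id has no match in r get NULL for r's columns.
Result: 7 row(s).

7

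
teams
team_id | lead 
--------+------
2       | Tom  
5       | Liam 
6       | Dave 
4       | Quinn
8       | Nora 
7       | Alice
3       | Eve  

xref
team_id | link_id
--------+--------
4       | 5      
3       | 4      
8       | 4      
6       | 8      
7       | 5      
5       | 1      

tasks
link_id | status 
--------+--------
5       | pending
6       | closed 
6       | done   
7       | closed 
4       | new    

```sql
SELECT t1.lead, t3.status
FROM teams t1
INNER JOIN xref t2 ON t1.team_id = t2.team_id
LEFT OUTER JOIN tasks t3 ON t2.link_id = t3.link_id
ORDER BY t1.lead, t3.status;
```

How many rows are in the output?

6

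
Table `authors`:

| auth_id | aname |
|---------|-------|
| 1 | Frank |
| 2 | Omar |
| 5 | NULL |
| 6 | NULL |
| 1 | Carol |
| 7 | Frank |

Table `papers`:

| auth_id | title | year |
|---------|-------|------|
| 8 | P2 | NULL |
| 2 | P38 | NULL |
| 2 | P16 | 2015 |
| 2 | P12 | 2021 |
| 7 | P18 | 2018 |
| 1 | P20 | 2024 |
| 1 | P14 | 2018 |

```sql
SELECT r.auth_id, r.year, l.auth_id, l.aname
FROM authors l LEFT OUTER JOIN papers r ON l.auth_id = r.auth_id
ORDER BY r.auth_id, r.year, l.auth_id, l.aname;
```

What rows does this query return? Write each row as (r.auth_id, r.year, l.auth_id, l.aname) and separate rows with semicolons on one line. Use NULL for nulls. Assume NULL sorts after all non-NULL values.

(1, 2018, 1, Carol); (1, 2018, 1, Frank); (1, 2024, 1, Carol); (1, 2024, 1, Frank); (2, 2015, 2, Omar); (2, 2021, 2, Omar); (2, NULL, 2, Omar); (7, 2018, 7, Frank); (NULL, NULL, 5, NULL); (NULL, NULL, 6, NULL)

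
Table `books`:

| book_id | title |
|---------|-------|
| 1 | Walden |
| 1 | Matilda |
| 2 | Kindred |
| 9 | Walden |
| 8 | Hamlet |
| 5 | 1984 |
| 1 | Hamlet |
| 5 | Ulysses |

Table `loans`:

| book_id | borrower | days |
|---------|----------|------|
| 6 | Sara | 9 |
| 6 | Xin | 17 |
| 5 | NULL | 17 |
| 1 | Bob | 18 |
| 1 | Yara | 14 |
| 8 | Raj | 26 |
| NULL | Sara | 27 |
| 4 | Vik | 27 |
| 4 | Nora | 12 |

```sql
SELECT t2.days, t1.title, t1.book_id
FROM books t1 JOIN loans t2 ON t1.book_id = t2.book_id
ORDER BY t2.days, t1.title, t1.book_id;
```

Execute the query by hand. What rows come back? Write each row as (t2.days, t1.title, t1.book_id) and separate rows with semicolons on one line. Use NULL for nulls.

(14, Hamlet, 1); (14, Matilda, 1); (14, Walden, 1); (17, 1984, 5); (17, Ulysses, 5); (18, Hamlet, 1); (18, Matilda, 1); (18, Walden, 1); (26, Hamlet, 8)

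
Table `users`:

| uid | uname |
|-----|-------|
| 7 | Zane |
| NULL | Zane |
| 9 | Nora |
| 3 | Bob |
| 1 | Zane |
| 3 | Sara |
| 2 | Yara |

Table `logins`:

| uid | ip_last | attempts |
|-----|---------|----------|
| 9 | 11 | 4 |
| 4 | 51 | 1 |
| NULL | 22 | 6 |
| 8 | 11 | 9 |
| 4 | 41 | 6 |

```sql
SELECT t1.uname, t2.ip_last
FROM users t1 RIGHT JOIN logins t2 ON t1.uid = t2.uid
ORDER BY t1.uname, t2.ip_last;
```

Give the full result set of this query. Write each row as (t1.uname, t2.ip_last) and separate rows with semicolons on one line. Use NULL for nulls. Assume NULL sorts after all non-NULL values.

(Nora, 11); (NULL, 11); (NULL, 22); (NULL, 41); (NULL, 51)

RIGHT JOIN keeps every row from `logins`; unmatched rows get NULL for `users`'s columns.
Matching on t1.uid = t2.uid. A NULL in a compared column never satisfies the condition.
- t1 row (uid=7): no match.
- t1 row (uid=NULL): no match.
- t1 row (uid=9): matches 1 t2 row(s) → 1 output row(s).
- t1 row (uid=3): no match.
- t1 row (uid=1): no match.
- t1 row (uid=3): no match.
- t1 row (uid=2): no match.
- plus 4 unmatched t2 row(s), each kept with NULL t1 columns.
After projecting and ordering:
t1.uname | t2.ip_last
Nora | 11
NULL | 11
NULL | 22
NULL | 41
NULL | 51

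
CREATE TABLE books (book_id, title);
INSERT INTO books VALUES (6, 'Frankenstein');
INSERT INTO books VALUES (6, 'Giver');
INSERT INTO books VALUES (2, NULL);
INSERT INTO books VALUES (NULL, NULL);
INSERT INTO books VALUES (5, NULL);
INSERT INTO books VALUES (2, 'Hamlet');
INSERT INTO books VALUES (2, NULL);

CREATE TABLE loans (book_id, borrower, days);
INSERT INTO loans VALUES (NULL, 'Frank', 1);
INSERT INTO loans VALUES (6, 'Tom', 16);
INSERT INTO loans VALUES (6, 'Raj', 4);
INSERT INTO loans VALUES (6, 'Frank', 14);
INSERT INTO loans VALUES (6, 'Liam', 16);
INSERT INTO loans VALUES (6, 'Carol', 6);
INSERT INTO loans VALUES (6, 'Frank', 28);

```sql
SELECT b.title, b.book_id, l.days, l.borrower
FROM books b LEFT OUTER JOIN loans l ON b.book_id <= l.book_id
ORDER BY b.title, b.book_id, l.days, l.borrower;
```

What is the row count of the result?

37

LEFT JOIN keeps every row from `books`; unmatched rows get NULL for `loans`'s columns.
Matching on b.book_id <= l.book_id. A NULL in a compared column never satisfies the condition.
- book_id=6: 6 matching l row(s), so 6 row(s) emitted.
- book_id=6: 6 matching l row(s), so 6 row(s) emitted.
- book_id=2: 6 matching l row(s), so 6 row(s) emitted.
- book_id=NULL: no l row matches, row kept with l columns NULL.
- book_id=5: 6 matching l row(s), so 6 row(s) emitted.
- book_id=2: 6 matching l row(s), so 6 row(s) emitted.
- book_id=2: 6 matching l row(s), so 6 row(s) emitted.
Total: 36 matched + 1 padded = 37 rows.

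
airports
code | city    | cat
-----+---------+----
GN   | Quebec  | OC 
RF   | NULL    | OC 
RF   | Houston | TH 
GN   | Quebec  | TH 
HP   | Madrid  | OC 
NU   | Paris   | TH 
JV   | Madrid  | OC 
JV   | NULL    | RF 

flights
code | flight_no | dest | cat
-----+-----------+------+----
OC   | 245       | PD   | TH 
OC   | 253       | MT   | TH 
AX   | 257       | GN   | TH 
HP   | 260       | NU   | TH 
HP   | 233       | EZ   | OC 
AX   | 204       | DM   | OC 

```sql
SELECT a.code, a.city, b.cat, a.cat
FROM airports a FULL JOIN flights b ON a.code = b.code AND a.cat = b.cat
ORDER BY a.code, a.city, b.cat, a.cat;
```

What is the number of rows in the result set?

13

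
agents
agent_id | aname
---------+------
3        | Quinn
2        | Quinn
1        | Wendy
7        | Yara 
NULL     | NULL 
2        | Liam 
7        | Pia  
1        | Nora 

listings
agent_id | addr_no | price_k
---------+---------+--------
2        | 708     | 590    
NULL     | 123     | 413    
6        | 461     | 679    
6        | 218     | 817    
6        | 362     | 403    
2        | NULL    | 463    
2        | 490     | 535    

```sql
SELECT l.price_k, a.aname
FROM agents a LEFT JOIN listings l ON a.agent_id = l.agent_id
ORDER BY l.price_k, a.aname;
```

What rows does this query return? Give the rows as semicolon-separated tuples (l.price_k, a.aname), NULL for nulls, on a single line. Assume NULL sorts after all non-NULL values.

LEFT JOIN keeps every row from `agents`; unmatched rows get NULL for `listings`'s columns.
Matching on a.agent_id = l.agent_id. A NULL in a compared column never satisfies the condition.
Matched pairs: 6; unmatched a rows kept: 6.

(463, Liam); (463, Quinn); (535, Liam); (535, Quinn); (590, Liam); (590, Quinn); (NULL, Nora); (NULL, Pia); (NULL, Quinn); (NULL, Wendy); (NULL, Yara); (NULL, NULL)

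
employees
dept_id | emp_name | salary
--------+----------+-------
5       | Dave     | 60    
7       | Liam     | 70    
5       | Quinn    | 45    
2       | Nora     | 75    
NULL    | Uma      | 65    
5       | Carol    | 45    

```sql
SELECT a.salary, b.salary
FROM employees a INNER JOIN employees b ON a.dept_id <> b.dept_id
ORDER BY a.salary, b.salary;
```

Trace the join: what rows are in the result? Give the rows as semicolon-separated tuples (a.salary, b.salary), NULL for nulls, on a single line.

(45, 70); (45, 70); (45, 75); (45, 75); (60, 70); (60, 75); (70, 45); (70, 45); (70, 60); (70, 75); (75, 45); (75, 45); (75, 60); (75, 70)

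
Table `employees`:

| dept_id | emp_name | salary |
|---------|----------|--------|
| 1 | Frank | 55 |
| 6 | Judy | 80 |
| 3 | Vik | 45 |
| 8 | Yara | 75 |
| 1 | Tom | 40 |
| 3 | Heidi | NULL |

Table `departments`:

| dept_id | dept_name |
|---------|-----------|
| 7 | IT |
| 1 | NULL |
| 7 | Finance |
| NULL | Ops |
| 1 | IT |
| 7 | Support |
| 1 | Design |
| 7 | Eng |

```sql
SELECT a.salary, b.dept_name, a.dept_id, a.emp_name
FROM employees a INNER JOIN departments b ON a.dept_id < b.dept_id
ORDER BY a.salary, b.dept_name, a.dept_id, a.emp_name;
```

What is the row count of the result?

20

INNER JOIN keeps only pairs where the ON condition holds.
Matching on a.dept_id < b.dept_id. A NULL in a compared column never satisfies the condition.
Matched pairs: 20.
Total: 20 rows.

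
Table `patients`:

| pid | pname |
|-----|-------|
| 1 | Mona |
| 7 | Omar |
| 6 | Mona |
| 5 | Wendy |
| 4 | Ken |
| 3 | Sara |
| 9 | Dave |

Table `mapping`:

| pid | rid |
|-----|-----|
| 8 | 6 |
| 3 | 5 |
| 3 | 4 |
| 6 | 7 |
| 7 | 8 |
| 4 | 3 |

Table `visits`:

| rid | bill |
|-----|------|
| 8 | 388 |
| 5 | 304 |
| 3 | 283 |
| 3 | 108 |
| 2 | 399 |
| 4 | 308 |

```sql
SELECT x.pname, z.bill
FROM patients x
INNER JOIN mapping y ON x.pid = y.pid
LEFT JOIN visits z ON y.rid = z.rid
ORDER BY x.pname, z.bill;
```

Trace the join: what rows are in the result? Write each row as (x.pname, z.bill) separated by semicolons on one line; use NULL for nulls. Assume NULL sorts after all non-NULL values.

(Ken, 108); (Ken, 283); (Mona, NULL); (Omar, 388); (Sara, 304); (Sara, 308)

Step 1 — x INNER JOIN y on pid → 5 row(s).
Then LEFT JOIN `visits z` on rid: each of those 5 rows is kept; rows whose y.rid has no match in z get NULL for z's columns.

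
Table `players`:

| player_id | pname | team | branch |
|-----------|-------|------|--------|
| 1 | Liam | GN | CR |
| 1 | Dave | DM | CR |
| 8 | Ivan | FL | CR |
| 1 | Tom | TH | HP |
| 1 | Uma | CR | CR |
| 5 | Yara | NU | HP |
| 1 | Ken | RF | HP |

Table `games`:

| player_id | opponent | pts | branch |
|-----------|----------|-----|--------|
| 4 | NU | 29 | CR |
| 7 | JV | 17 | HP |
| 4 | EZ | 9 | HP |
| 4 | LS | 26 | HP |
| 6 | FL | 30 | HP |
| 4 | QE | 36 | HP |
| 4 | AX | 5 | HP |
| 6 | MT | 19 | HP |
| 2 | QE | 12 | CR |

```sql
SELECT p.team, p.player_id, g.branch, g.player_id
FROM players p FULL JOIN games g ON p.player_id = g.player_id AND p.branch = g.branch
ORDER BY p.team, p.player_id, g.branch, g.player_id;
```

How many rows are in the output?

FULL OUTER JOIN keeps every row from both sides; unmatched rows get NULL for the other side's columns.
Matching on p.player_id = g.player_id AND p.branch = g.branch.
- p[0] player_id=1, branch=CR → no match; kept with NULLs on the g side.
- p[1] player_id=1, branch=CR → no match; kept with NULLs on the g side.
- p[2] player_id=8, branch=CR → no match; kept with NULLs on the g side.
- p[3] player_id=1, branch=HP → no match; kept with NULLs on the g side.
- p[4] player_id=1, branch=CR → no match; kept with NULLs on the g side.
- p[5] player_id=5, branch=HP → no match; kept with NULLs on the g side.
- p[6] player_id=1, branch=HP → no match; kept with NULLs on the g side.
- 9 row(s) from g found no p partner → padded with NULL.
Total: 0 matched + 16 padded = 16 rows.

16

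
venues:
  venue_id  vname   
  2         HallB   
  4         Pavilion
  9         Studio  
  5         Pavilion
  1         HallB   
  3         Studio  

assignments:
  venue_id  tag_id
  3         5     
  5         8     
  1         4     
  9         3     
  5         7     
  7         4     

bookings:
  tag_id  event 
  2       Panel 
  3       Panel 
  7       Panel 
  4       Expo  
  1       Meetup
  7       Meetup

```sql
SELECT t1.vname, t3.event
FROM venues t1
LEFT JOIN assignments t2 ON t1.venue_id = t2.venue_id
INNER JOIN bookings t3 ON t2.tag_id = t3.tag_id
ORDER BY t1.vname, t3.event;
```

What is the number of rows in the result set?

4

Joins associate left-to-right: venues LEFT JOIN assignments on venue_id gives 7 intermediate row(s).
Then INNER JOIN `bookings t3` on tag_id: keep only rows whose t2.tag_id appears in t3.
Result: 4 row(s).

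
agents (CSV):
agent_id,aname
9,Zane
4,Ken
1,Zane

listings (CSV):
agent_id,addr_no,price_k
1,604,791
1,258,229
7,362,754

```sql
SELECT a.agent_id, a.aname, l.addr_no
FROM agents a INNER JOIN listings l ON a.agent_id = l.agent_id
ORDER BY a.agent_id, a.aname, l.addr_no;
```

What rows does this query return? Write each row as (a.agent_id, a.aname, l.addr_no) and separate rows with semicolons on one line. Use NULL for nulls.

INNER JOIN keeps only pairs where the ON condition holds.
Matching on a.agent_id = l.agent_id.
Matched pairs: 2.

(1, Zane, 258); (1, Zane, 604)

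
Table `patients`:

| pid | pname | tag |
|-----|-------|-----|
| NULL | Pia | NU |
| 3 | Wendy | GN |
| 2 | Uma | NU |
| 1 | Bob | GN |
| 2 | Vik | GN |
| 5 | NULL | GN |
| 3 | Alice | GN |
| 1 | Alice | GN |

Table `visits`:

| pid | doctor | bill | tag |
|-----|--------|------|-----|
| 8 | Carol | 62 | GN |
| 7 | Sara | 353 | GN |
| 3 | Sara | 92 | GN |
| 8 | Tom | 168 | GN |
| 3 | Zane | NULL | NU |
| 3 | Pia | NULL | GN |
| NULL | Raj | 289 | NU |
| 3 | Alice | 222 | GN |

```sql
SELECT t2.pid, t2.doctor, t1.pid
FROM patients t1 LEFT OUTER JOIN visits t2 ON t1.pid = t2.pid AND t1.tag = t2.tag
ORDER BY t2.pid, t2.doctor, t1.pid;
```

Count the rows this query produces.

LEFT JOIN keeps every row from `patients`; unmatched rows get NULL for `visits`'s columns.
Matching on t1.pid = t2.pid AND t1.tag = t2.tag. A NULL in a compared column never satisfies the condition.
- t1[0] pid=NULL, tag=NU → no match; kept with NULLs on the t2 side.
- t1[1] pid=3, tag=GN → 3 match(es) in t2 → 3 row(s).
- t1[2] pid=2, tag=NU → no match; kept with NULLs on the t2 side.
- t1[3] pid=1, tag=GN → no match; kept with NULLs on the t2 side.
- t1[4] pid=2, tag=GN → no match; kept with NULLs on the t2 side.
- t1[5] pid=5, tag=GN → no match; kept with NULLs on the t2 side.
- t1[6] pid=3, tag=GN → 3 match(es) in t2 → 3 row(s).
- t1[7] pid=1, tag=GN → no match; kept with NULLs on the t2 side.
Total: 6 matched + 6 padded = 12 rows.

12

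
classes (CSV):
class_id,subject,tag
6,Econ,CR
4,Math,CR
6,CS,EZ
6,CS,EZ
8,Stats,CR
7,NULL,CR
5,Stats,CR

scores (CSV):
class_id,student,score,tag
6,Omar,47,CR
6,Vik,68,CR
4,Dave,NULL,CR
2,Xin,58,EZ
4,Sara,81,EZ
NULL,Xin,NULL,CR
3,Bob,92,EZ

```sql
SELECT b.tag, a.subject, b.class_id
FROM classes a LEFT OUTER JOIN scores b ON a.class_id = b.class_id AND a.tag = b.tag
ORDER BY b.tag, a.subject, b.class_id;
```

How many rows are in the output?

8

LEFT JOIN keeps every row from `classes`; unmatched rows get NULL for `scores`'s columns.
Matching on a.class_id = b.class_id AND a.tag = b.tag. A NULL in a compared column never satisfies the condition.
- class_id=6, tag=CR: 2 matching b row(s), so 2 row(s) emitted.
- class_id=4, tag=CR: 1 matching b row(s), so 1 row(s) emitted.
- class_id=6, tag=EZ: no b row matches, row kept with b columns NULL.
- class_id=6, tag=EZ: no b row matches, row kept with b columns NULL.
- class_id=8, tag=CR: no b row matches, row kept with b columns NULL.
- class_id=7, tag=CR: no b row matches, row kept with b columns NULL.
- class_id=5, tag=CR: no b row matches, row kept with b columns NULL.
Total: 3 matched + 5 padded = 8 rows.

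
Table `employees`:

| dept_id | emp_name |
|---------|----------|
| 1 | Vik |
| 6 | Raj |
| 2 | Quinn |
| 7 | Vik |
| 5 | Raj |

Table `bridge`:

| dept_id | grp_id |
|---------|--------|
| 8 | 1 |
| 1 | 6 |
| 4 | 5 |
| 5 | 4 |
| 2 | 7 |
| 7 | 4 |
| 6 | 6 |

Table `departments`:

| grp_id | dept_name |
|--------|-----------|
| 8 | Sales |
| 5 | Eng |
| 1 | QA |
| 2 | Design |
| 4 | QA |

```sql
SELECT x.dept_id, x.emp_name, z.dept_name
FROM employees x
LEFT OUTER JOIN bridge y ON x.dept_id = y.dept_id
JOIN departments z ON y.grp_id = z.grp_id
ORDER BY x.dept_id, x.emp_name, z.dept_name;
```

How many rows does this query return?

Joins associate left-to-right: employees LEFT JOIN bridge on dept_id gives 5 intermediate row(s).
Then INNER JOIN `departments z` on grp_id: keep only rows whose y.grp_id appears in z.
Result: 2 row(s).

2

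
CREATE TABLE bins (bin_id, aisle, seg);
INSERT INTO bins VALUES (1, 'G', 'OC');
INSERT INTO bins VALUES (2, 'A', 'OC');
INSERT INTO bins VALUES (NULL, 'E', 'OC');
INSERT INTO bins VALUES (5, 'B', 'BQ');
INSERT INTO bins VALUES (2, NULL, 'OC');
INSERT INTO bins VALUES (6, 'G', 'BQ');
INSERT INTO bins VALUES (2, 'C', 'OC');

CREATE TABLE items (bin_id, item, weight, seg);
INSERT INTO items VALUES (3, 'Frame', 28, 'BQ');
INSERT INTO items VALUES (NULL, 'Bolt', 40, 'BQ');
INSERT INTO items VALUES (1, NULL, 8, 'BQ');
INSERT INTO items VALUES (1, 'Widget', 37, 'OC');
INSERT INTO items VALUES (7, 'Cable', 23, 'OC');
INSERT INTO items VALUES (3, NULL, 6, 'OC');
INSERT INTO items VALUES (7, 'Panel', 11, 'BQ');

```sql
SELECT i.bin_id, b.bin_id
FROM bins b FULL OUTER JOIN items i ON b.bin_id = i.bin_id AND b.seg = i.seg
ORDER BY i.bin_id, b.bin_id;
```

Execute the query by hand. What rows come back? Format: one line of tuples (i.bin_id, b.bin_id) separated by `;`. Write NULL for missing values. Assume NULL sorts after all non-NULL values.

FULL OUTER JOIN keeps every row from both sides; unmatched rows get NULL for the other side's columns.
Matching on b.bin_id = i.bin_id AND b.seg = i.seg. A NULL in a compared column never satisfies the condition.
- b[0] bin_id=1, seg=OC → 1 match(es) in i → 1 row(s).
- b[1] bin_id=2, seg=OC → no match; kept with NULLs on the i side.
- b[2] bin_id=NULL, seg=OC → no match; kept with NULLs on the i side.
- b[3] bin_id=5, seg=BQ → no match; kept with NULLs on the i side.
- b[4] bin_id=2, seg=OC → no match; kept with NULLs on the i side.
- b[5] bin_id=6, seg=BQ → no match; kept with NULLs on the i side.
- b[6] bin_id=2, seg=OC → no match; kept with NULLs on the i side.
- 6 row(s) from i found no b partner → padded with NULL.

(1, 1); (1, NULL); (3, NULL); (3, NULL); (7, NULL); (7, NULL); (NULL, 2); (NULL, 2); (NULL, 2); (NULL, 5); (NULL, 6); (NULL, NULL); (NULL, NULL)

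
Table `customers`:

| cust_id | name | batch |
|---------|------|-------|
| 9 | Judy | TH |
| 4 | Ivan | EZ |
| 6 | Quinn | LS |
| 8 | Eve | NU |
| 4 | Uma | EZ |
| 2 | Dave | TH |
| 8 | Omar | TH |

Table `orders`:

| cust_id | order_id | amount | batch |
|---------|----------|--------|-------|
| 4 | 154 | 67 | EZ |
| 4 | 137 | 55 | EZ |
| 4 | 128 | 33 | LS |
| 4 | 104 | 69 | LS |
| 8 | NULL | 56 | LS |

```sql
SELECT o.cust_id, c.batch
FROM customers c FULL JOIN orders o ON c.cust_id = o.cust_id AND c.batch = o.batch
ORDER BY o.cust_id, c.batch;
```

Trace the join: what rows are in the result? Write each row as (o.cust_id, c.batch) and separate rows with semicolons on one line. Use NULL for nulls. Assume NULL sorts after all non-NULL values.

FULL OUTER JOIN keeps every row from both sides; unmatched rows get NULL for the other side's columns.
Matching on c.cust_id = o.cust_id AND c.batch = o.batch.
- c (cust_id=9, batch=TH) has no partner → padded with NULL.
- c (cust_id=4, batch=EZ) pairs with 2 row(s) of o.
- c (cust_id=6, batch=LS) has no partner → padded with NULL.
- c (cust_id=8, batch=NU) has no partner → padded with NULL.
- c (cust_id=4, batch=EZ) pairs with 2 row(s) of o.
- c (cust_id=2, batch=TH) has no partner → padded with NULL.
- c (cust_id=8, batch=TH) has no partner → padded with NULL.
- 3 row(s) from o found no c partner → padded with NULL.

(4, EZ); (4, EZ); (4, EZ); (4, EZ); (4, NULL); (4, NULL); (8, NULL); (NULL, LS); (NULL, NU); (NULL, TH); (NULL, TH); (NULL, TH)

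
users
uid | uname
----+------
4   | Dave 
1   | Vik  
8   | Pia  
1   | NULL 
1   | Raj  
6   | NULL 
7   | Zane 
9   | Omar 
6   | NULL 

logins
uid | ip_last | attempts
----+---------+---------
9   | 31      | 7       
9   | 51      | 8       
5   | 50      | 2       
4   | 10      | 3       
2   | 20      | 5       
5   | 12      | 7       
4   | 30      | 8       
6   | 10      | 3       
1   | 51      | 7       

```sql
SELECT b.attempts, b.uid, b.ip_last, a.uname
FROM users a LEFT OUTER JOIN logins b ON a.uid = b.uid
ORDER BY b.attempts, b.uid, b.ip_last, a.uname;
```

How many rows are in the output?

11

LEFT JOIN keeps every row from `users`; unmatched rows get NULL for `logins`'s columns.
Matching on a.uid = b.uid.
- a row (uid=4): matches 2 b row(s) → 2 output row(s).
- a row (uid=1): matches 1 b row(s) → 1 output row(s).
- a row (uid=8): no match → kept, b columns NULL.
- a row (uid=1): matches 1 b row(s) → 1 output row(s).
- a row (uid=1): matches 1 b row(s) → 1 output row(s).
- a row (uid=6): matches 1 b row(s) → 1 output row(s).
- a row (uid=7): no match → kept, b columns NULL.
- a row (uid=9): matches 2 b row(s) → 2 output row(s).
- a row (uid=6): matches 1 b row(s) → 1 output row(s).
Total: 9 matched + 2 padded = 11 rows.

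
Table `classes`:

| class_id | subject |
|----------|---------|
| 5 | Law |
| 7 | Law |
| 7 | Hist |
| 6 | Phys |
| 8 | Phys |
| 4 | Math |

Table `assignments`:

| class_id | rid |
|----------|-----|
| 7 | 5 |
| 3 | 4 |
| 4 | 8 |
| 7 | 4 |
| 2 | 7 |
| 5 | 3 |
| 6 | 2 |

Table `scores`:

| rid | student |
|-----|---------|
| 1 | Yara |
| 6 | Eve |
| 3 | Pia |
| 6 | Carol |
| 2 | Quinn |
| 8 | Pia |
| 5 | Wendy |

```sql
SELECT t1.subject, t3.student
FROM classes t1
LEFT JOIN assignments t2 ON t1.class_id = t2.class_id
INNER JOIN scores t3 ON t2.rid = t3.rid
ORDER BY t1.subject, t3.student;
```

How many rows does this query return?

Joins associate left-to-right: classes LEFT JOIN assignments on class_id gives 8 intermediate row(s).
Then INNER JOIN `scores t3` on rid: keep only rows whose t2.rid appears in t3.
Result: 5 row(s).

5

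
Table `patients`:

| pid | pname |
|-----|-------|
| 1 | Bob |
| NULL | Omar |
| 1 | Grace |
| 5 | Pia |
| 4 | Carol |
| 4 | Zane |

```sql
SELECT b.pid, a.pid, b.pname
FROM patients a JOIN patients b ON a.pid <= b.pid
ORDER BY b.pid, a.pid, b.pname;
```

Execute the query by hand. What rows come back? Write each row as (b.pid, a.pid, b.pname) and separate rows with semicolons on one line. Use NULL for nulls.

INNER JOIN keeps only pairs where the ON condition holds.
Matching on a.pid <= b.pid. A NULL in a compared column never satisfies the condition.
Matched pairs: 17.

(1, 1, Bob); (1, 1, Bob); (1, 1, Grace); (1, 1, Grace); (4, 1, Carol); (4, 1, Carol); (4, 1, Zane); (4, 1, Zane); (4, 4, Carol); (4, 4, Carol); (4, 4, Zane); (4, 4, Zane); (5, 1, Pia); (5, 1, Pia); (5, 4, Pia); (5, 4, Pia); (5, 5, Pia)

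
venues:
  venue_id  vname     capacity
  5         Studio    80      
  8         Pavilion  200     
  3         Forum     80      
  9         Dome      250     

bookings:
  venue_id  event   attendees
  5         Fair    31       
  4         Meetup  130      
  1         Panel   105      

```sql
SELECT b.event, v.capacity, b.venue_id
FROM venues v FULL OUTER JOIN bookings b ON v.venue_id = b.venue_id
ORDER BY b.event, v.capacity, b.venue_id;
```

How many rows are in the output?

FULL OUTER JOIN keeps every row from both sides; unmatched rows get NULL for the other side's columns.
Matching on v.venue_id = b.venue_id.
- venue_id=5: 1 matching b row(s), so 1 row(s) emitted.
- venue_id=8: no b row matches, row kept with b columns NULL.
- venue_id=3: no b row matches, row kept with b columns NULL.
- venue_id=9: no b row matches, row kept with b columns NULL.
- 2 row(s) from b found no v partner → padded with NULL.
Total: 1 matched + 5 padded = 6 rows.

6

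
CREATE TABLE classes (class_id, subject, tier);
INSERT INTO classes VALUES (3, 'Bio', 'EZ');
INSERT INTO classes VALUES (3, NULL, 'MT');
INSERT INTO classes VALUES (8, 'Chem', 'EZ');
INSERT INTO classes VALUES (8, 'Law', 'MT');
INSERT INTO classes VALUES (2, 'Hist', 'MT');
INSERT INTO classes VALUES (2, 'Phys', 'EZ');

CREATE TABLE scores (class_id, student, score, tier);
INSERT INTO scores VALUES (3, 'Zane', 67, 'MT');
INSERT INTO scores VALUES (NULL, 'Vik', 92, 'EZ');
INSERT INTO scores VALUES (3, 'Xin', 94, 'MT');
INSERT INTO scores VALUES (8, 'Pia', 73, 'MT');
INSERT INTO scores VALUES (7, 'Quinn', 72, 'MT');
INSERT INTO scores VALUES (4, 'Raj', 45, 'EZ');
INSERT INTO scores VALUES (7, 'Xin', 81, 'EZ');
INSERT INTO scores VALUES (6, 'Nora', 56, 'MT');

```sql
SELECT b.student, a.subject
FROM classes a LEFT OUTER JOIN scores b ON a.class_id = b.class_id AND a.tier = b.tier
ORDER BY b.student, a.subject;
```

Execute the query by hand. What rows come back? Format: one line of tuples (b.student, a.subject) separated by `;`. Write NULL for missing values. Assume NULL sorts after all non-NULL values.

LEFT JOIN keeps every row from `classes`; unmatched rows get NULL for `scores`'s columns.
Matching on a.class_id = b.class_id AND a.tier = b.tier. A NULL in a compared column never satisfies the condition.
- a[0] class_id=3, tier=EZ → no match; kept with NULLs on the b side.
- a[1] class_id=3, tier=MT → 2 match(es) in b → 2 row(s).
- a[2] class_id=8, tier=EZ → no match; kept with NULLs on the b side.
- a[3] class_id=8, tier=MT → 1 match(es) in b → 1 row(s).
- a[4] class_id=2, tier=MT → no match; kept with NULLs on the b side.
- a[5] class_id=2, tier=EZ → no match; kept with NULLs on the b side.
After projecting and ordering:
b.student | a.subject
Pia | Law
Xin | NULL
Zane | NULL
NULL | Bio
NULL | Chem
NULL | Hist
NULL | Phys

(Pia, Law); (Xin, NULL); (Zane, NULL); (NULL, Bio); (NULL, Chem); (NULL, Hist); (NULL, Phys)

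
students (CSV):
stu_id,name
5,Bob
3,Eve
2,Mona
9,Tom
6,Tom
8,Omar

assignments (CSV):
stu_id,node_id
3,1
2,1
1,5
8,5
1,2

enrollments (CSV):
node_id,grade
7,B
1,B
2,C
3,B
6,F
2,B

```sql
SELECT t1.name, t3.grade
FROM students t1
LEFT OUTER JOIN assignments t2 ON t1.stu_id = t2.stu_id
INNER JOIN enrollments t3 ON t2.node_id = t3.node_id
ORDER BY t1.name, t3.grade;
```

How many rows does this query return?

Step 1 — t1 LEFT JOIN t2 on stu_id → 6 row(s).
Then INNER JOIN `enrollments t3` on node_id: keep only rows whose t2.node_id appears in t3.
Result: 2 row(s).

2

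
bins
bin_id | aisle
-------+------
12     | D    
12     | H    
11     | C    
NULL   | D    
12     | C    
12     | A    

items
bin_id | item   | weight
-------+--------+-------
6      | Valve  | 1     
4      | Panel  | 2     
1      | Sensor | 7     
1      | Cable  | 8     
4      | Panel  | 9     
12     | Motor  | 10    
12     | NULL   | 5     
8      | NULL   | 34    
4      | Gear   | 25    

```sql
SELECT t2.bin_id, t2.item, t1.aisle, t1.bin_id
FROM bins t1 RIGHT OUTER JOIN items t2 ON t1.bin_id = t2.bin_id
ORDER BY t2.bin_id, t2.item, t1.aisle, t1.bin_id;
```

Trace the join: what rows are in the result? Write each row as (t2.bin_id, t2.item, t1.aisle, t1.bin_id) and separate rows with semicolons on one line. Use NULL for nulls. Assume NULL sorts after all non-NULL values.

(1, Cable, NULL, NULL); (1, Sensor, NULL, NULL); (4, Gear, NULL, NULL); (4, Panel, NULL, NULL); (4, Panel, NULL, NULL); (6, Valve, NULL, NULL); (8, NULL, NULL, NULL); (12, Motor, A, 12); (12, Motor, C, 12); (12, Motor, D, 12); (12, Motor, H, 12); (12, NULL, A, 12); (12, NULL, C, 12); (12, NULL, D, 12); (12, NULL, H, 12)

RIGHT JOIN keeps every row from `items`; unmatched rows get NULL for `bins`'s columns.
Matching on t1.bin_id = t2.bin_id. A NULL in a compared column never satisfies the condition.
- t1 (bin_id=12) pairs with 2 row(s) of t2.
- t1 (bin_id=12) pairs with 2 row(s) of t2.
- t1 (bin_id=11) has no partner in t2.
- t1 (bin_id=NULL) has no partner in t2.
- t1 (bin_id=12) pairs with 2 row(s) of t2.
- t1 (bin_id=12) pairs with 2 row(s) of t2.
- plus 7 unmatched t2 row(s), each kept with NULL t1 columns.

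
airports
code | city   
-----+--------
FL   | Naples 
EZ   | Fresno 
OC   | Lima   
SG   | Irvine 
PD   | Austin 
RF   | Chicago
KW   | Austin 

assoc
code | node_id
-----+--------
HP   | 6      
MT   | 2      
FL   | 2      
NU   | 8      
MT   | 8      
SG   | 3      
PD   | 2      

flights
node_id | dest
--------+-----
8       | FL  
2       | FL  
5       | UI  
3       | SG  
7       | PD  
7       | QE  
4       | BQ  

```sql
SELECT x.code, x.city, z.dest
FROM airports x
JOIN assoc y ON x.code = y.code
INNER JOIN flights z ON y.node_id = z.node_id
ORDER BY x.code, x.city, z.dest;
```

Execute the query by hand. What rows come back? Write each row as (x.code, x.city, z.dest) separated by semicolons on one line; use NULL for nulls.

(FL, Naples, FL); (PD, Austin, FL); (SG, Irvine, SG)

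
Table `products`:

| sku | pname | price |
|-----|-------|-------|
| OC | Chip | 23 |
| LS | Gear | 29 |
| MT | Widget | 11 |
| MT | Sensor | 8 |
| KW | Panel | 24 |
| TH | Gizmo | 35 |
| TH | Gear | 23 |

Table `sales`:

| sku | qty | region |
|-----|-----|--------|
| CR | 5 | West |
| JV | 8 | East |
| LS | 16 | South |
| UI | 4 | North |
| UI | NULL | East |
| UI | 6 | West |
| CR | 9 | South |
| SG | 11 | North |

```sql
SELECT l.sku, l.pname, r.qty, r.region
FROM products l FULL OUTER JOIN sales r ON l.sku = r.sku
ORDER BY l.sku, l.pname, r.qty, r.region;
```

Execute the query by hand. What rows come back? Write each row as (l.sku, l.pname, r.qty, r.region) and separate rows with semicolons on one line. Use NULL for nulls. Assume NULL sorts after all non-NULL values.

(KW, Panel, NULL, NULL); (LS, Gear, 16, South); (MT, Sensor, NULL, NULL); (MT, Widget, NULL, NULL); (OC, Chip, NULL, NULL); (TH, Gear, NULL, NULL); (TH, Gizmo, NULL, NULL); (NULL, NULL, 4, North); (NULL, NULL, 5, West); (NULL, NULL, 6, West); (NULL, NULL, 8, East); (NULL, NULL, 9, South); (NULL, NULL, 11, North); (NULL, NULL, NULL, East)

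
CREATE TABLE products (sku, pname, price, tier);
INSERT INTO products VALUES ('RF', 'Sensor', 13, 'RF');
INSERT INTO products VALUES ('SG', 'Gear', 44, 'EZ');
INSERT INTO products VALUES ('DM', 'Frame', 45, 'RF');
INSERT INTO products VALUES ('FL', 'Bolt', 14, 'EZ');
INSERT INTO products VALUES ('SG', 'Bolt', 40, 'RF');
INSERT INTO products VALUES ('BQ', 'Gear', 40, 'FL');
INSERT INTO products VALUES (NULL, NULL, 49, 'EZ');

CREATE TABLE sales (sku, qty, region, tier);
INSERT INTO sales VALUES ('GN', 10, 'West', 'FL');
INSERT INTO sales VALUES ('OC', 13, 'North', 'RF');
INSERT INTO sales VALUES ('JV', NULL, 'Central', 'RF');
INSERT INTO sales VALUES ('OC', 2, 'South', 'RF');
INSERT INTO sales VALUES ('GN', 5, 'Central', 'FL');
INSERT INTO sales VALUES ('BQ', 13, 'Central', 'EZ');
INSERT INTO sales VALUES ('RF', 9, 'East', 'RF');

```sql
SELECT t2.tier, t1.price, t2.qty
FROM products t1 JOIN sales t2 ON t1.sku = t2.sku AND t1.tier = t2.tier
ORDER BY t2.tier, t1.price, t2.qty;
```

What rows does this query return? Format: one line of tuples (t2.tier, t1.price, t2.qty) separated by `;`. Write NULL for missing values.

(RF, 13, 9)

INNER JOIN keeps only pairs where the ON condition holds.
Matching on t1.sku = t2.sku AND t1.tier = t2.tier. A NULL in a compared column never satisfies the condition.
- sku=RF, tier=RF: 1 matching t2 row(s), so 1 row(s) emitted.
- sku=SG, tier=EZ: no matching t2 row, dropped.
- sku=DM, tier=RF: no matching t2 row, dropped.
- sku=FL, tier=EZ: no matching t2 row, dropped.
- sku=SG, tier=RF: no matching t2 row, dropped.
- sku=BQ, tier=FL: no matching t2 row, dropped.
- sku=NULL, tier=EZ: no matching t2 row, dropped.
After projecting and ordering:
t2.tier | t1.price | t2.qty
RF | 13 | 9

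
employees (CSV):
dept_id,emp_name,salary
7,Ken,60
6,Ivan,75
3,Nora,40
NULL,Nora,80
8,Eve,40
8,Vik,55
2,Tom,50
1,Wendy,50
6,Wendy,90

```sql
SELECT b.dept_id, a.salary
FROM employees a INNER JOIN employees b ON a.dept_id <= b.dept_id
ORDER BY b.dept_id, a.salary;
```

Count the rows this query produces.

38

INNER JOIN keeps only pairs where the ON condition holds.
Matching on a.dept_id <= b.dept_id. A NULL in a compared column never satisfies the condition.
- a (dept_id=7) pairs with 3 row(s) of b.
- a (dept_id=6) pairs with 5 row(s) of b.
- a (dept_id=3) pairs with 6 row(s) of b.
- a (dept_id=NULL) has no partner → excluded.
- a (dept_id=8) pairs with 2 row(s) of b.
- a (dept_id=8) pairs with 2 row(s) of b.
- a (dept_id=2) pairs with 7 row(s) of b.
- a (dept_id=1) pairs with 8 row(s) of b.
- a (dept_id=6) pairs with 5 row(s) of b.
Total: 38 rows.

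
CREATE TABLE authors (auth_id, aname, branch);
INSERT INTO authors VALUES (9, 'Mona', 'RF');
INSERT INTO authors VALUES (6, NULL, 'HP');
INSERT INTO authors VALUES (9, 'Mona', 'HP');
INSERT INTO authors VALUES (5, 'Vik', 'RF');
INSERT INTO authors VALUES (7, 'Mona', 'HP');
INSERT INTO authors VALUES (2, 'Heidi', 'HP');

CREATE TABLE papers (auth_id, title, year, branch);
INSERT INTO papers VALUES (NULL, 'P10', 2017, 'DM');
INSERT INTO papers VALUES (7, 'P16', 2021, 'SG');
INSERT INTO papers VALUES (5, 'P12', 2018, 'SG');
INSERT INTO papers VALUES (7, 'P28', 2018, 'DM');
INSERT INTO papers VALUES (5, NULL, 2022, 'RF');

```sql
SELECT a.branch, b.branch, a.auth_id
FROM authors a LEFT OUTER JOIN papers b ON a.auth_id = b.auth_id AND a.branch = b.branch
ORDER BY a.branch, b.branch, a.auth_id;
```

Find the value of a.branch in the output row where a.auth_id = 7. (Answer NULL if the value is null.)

LEFT JOIN keeps every row from `authors`; unmatched rows get NULL for `papers`'s columns.
Matching on a.auth_id = b.auth_id AND a.branch = b.branch. A NULL in a compared column never satisfies the condition.
- a[0] auth_id=9, branch=RF → no match; kept with NULLs on the b side.
- a[1] auth_id=6, branch=HP → no match; kept with NULLs on the b side.
- a[2] auth_id=9, branch=HP → no match; kept with NULLs on the b side.
- a[3] auth_id=5, branch=RF → 1 match(es) in b → 1 row(s).
- a[4] auth_id=7, branch=HP → no match; kept with NULLs on the b side.
- a[5] auth_id=2, branch=HP → no match; kept with NULLs on the b side.

HP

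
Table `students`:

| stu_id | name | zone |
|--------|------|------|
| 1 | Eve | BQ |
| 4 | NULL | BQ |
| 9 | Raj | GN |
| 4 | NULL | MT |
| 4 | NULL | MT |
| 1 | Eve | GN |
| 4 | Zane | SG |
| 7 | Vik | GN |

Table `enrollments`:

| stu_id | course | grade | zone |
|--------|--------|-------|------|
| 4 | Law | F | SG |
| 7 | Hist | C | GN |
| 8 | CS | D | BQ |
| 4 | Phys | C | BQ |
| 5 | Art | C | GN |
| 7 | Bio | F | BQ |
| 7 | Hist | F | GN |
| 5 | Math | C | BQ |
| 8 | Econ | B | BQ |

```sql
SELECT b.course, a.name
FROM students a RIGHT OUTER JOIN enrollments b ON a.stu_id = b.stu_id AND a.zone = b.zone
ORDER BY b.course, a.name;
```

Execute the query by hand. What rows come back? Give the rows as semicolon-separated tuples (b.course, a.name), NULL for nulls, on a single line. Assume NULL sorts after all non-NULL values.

RIGHT JOIN keeps every row from `enrollments`; unmatched rows get NULL for `students`'s columns.
Matching on a.stu_id = b.stu_id AND a.zone = b.zone.
- a row (stu_id=1, zone=BQ): no match.
- a row (stu_id=4, zone=BQ): matches 1 b row(s) → 1 output row(s).
- a row (stu_id=9, zone=GN): no match.
- a row (stu_id=4, zone=MT): no match.
- a row (stu_id=4, zone=MT): no match.
- a row (stu_id=1, zone=GN): no match.
- a row (stu_id=4, zone=SG): matches 1 b row(s) → 1 output row(s).
- a row (stu_id=7, zone=GN): matches 2 b row(s) → 2 output row(s).
- plus 5 unmatched b row(s), each kept with NULL a columns.
After projecting and ordering:
b.course | a.name
Art | NULL
Bio | NULL
CS | NULL
Econ | NULL
Hist | Vik
Hist | Vik
Law | Zane
Math | NULL
Phys | NULL

(Art, NULL); (Bio, NULL); (CS, NULL); (Econ, NULL); (Hist, Vik); (Hist, Vik); (Law, Zane); (Math, NULL); (Phys, NULL)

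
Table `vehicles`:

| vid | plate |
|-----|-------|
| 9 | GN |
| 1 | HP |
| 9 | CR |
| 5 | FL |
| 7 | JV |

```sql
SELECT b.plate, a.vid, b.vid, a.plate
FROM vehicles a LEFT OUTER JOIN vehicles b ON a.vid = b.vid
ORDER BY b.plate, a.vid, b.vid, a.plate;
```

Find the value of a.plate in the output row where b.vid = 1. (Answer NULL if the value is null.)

HP

LEFT JOIN keeps every row from `vehicles a`; unmatched rows get NULL for `vehicles b`'s columns.
Matching on a.vid = b.vid.
- vid=9: 2 matching b row(s), so 2 row(s) emitted.
- vid=1: 1 matching b row(s), so 1 row(s) emitted.
- vid=9: 2 matching b row(s), so 2 row(s) emitted.
- vid=5: 1 matching b row(s), so 1 row(s) emitted.
- vid=7: 1 matching b row(s), so 1 row(s) emitted.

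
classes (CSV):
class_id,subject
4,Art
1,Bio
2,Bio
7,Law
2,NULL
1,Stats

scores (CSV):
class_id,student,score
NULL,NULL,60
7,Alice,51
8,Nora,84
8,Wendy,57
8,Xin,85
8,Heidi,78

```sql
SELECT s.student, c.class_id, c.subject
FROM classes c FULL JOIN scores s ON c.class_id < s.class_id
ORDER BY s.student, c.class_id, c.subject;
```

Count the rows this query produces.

30

FULL OUTER JOIN keeps every row from both sides; unmatched rows get NULL for the other side's columns.
Matching on c.class_id < s.class_id. A NULL in a compared column never satisfies the condition.
Matched pairs: 29; unmatched c rows kept: 0; unmatched s rows kept: 1.
Total: 29 matched + 1 padded = 30 rows.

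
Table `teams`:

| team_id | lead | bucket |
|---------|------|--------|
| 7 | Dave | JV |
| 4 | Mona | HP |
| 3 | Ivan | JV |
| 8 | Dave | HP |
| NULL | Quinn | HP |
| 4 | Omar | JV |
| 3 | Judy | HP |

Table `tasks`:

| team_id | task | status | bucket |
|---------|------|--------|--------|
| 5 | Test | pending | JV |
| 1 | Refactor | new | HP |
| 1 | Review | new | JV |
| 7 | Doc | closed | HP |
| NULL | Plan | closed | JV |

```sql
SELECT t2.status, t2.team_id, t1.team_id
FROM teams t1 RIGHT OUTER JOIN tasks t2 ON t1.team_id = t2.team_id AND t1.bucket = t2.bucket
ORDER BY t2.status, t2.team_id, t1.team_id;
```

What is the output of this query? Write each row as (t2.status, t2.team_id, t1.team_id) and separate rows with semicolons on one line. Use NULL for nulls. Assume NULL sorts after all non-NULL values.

RIGHT JOIN keeps every row from `tasks`; unmatched rows get NULL for `teams`'s columns.
Matching on t1.team_id = t2.team_id AND t1.bucket = t2.bucket. A NULL in a compared column never satisfies the condition.
- t1[0] team_id=7, bucket=JV → no match.
- t1[1] team_id=4, bucket=HP → no match.
- t1[2] team_id=3, bucket=JV → no match.
- t1[3] team_id=8, bucket=HP → no match.
- t1[4] team_id=NULL, bucket=HP → no match.
- t1[5] team_id=4, bucket=JV → no match.
- t1[6] team_id=3, bucket=HP → no match.
- 5 t2 row(s) had no t1 match → kept, t1 columns NULL.
After projecting and ordering:
t2.status | t2.team_id | t1.team_id
closed | 7 | NULL
closed | NULL | NULL
new | 1 | NULL
new | 1 | NULL
pending | 5 | NULL

(closed, 7, NULL); (closed, NULL, NULL); (new, 1, NULL); (new, 1, NULL); (pending, 5, NULL)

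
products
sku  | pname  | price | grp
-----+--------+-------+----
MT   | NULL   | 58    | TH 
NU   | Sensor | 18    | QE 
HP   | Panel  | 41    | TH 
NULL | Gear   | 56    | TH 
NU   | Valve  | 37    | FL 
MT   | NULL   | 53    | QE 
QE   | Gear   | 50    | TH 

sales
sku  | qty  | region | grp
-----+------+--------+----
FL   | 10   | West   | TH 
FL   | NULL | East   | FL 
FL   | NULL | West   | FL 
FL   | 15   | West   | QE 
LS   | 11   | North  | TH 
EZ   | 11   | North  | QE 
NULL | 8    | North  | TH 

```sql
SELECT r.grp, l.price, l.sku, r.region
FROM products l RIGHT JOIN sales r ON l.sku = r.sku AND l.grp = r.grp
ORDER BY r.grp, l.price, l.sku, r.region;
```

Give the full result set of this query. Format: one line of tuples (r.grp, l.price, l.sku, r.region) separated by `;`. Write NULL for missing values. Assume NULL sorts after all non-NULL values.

(FL, NULL, NULL, East); (FL, NULL, NULL, West); (QE, NULL, NULL, North); (QE, NULL, NULL, West); (TH, NULL, NULL, North); (TH, NULL, NULL, North); (TH, NULL, NULL, West)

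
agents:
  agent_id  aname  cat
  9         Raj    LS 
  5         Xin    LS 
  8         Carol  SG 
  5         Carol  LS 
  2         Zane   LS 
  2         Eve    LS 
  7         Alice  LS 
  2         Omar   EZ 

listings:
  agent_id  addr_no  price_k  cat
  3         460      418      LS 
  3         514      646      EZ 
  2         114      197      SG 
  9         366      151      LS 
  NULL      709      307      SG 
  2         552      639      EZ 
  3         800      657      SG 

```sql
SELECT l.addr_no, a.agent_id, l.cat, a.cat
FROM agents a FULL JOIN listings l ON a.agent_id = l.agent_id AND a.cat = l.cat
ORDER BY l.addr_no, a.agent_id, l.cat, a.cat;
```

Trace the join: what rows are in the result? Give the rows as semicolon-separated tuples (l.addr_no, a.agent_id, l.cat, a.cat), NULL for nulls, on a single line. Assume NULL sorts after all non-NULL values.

(114, NULL, SG, NULL); (366, 9, LS, LS); (460, NULL, LS, NULL); (514, NULL, EZ, NULL); (552, 2, EZ, EZ); (709, NULL, SG, NULL); (800, NULL, SG, NULL); (NULL, 2, NULL, LS); (NULL, 2, NULL, LS); (NULL, 5, NULL, LS); (NULL, 5, NULL, LS); (NULL, 7, NULL, LS); (NULL, 8, NULL, SG)

FULL OUTER JOIN keeps every row from both sides; unmatched rows get NULL for the other side's columns.
Matching on a.agent_id = l.agent_id AND a.cat = l.cat. A NULL in a compared column never satisfies the condition.
Matched pairs: 2; unmatched a rows kept: 6; unmatched l rows kept: 5.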